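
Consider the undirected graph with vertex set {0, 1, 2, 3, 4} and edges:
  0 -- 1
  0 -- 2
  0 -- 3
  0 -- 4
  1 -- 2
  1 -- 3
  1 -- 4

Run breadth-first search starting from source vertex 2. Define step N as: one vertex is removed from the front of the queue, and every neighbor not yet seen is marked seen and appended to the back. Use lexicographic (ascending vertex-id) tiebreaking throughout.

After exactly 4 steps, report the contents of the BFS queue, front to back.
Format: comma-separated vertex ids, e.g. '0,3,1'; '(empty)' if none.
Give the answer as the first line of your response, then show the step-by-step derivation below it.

4

step 1: dequeue 2; queue=[0,1]; order=2
step 2: dequeue 0; queue=[1,3,4]; order=2,0
step 3: dequeue 1; queue=[3,4]; order=2,0,1
step 4: dequeue 3; queue=[4]; order=2,0,1,3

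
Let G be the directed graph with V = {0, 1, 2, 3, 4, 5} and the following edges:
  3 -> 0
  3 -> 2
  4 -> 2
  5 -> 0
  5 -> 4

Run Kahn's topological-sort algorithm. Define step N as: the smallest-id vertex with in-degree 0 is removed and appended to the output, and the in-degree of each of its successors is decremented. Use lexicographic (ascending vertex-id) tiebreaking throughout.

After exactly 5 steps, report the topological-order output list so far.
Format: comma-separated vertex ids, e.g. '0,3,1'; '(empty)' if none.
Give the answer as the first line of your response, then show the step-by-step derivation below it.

1,3,5,0,4

step 1: output 1; order=[1]; indeg=(2,0,2,0,1,0)
step 2: output 3; order=[1,3]; indeg=(1,0,1,0,1,0)
step 3: output 5; order=[1,3,5]; indeg=(0,0,1,0,0,0)
step 4: output 0; order=[1,3,5,0]; indeg=(0,0,1,0,0,0)
step 5: output 4; order=[1,3,5,0,4]; indeg=(0,0,0,0,0,0)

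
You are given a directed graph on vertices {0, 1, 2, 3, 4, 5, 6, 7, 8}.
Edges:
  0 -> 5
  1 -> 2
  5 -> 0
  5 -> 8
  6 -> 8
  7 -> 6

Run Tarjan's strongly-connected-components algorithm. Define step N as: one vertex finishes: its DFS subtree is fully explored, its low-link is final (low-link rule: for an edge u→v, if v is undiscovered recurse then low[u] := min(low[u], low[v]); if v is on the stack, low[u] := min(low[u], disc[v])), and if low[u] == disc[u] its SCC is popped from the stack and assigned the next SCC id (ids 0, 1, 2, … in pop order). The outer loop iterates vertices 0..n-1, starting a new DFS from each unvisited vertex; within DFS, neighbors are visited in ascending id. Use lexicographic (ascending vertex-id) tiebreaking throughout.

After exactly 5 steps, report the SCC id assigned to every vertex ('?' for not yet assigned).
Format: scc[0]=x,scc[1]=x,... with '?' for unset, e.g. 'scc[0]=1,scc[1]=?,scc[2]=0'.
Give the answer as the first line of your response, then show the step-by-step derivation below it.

scc[0]=1,scc[1]=3,scc[2]=2,scc[3]=?,scc[4]=?,scc[5]=1,scc[6]=?,scc[7]=?,scc[8]=0

step 1: low=(low[0]=0,low[1]=?,low[2]=?,low[3]=?,low[4]=?,low[5]=0,low[6]=?,low[7]=?,low[8]=2); scc=(scc[0]=?,scc[1]=?,scc[2]=?,scc[3]=?,scc[4]=?,scc[5]=?,scc[6]=?,scc[7]=?,scc[8]=0)
step 2: low=(low[0]=0,low[1]=?,low[2]=?,low[3]=?,low[4]=?,low[5]=0,low[6]=?,low[7]=?,low[8]=2); scc=(scc[0]=?,scc[1]=?,scc[2]=?,scc[3]=?,scc[4]=?,scc[5]=?,scc[6]=?,scc[7]=?,scc[8]=0)
step 3: low=(low[0]=0,low[1]=?,low[2]=?,low[3]=?,low[4]=?,low[5]=0,low[6]=?,low[7]=?,low[8]=2); scc=(scc[0]=1,scc[1]=?,scc[2]=?,scc[3]=?,scc[4]=?,scc[5]=1,scc[6]=?,scc[7]=?,scc[8]=0)
step 4: low=(low[0]=0,low[1]=3,low[2]=4,low[3]=?,low[4]=?,low[5]=0,low[6]=?,low[7]=?,low[8]=2); scc=(scc[0]=1,scc[1]=?,scc[2]=2,scc[3]=?,scc[4]=?,scc[5]=1,scc[6]=?,scc[7]=?,scc[8]=0)
step 5: low=(low[0]=0,low[1]=3,low[2]=4,low[3]=?,low[4]=?,low[5]=0,low[6]=?,low[7]=?,low[8]=2); scc=(scc[0]=1,scc[1]=3,scc[2]=2,scc[3]=?,scc[4]=?,scc[5]=1,scc[6]=?,scc[7]=?,scc[8]=0)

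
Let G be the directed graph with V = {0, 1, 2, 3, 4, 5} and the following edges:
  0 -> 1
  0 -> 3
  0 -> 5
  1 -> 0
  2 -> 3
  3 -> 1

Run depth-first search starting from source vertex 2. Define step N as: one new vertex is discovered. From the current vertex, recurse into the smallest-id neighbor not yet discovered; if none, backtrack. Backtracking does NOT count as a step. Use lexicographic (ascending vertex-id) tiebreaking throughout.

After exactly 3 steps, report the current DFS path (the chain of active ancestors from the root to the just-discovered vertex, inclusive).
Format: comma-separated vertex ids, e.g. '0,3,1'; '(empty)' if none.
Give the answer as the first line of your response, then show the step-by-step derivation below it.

2,3,1

step 1: discover 2; path=2; order=2
step 2: discover 3; path=2>3; order=2,3
step 3: discover 1; path=2>3>1; order=2,3,1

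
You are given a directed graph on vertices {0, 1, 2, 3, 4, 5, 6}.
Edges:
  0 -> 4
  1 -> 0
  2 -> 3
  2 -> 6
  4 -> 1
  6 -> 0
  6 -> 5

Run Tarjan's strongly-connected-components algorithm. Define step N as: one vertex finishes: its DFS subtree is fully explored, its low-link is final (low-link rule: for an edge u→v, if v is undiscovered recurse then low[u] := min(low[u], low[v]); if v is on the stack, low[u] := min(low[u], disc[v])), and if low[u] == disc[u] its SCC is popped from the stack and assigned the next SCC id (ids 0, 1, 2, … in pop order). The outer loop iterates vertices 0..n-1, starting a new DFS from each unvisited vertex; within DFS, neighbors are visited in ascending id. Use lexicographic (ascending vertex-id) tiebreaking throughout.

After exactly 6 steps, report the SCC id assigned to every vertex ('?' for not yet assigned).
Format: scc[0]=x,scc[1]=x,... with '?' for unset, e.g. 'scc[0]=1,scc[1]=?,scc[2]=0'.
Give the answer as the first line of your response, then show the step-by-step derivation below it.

scc[0]=0,scc[1]=0,scc[2]=?,scc[3]=1,scc[4]=0,scc[5]=2,scc[6]=3

step 1: low=(low[0]=0,low[1]=0,low[2]=?,low[3]=?,low[4]=1,low[5]=?,low[6]=?); scc=(scc[0]=?,scc[1]=?,scc[2]=?,scc[3]=?,scc[4]=?,scc[5]=?,scc[6]=?)
step 2: low=(low[0]=0,low[1]=0,low[2]=?,low[3]=?,low[4]=0,low[5]=?,low[6]=?); scc=(scc[0]=?,scc[1]=?,scc[2]=?,scc[3]=?,scc[4]=?,scc[5]=?,scc[6]=?)
step 3: low=(low[0]=0,low[1]=0,low[2]=?,low[3]=?,low[4]=0,low[5]=?,low[6]=?); scc=(scc[0]=0,scc[1]=0,scc[2]=?,scc[3]=?,scc[4]=0,scc[5]=?,scc[6]=?)
step 4: low=(low[0]=0,low[1]=0,low[2]=3,low[3]=4,low[4]=0,low[5]=?,low[6]=?); scc=(scc[0]=0,scc[1]=0,scc[2]=?,scc[3]=1,scc[4]=0,scc[5]=?,scc[6]=?)
step 5: low=(low[0]=0,low[1]=0,low[2]=3,low[3]=4,low[4]=0,low[5]=6,low[6]=5); scc=(scc[0]=0,scc[1]=0,scc[2]=?,scc[3]=1,scc[4]=0,scc[5]=2,scc[6]=?)
step 6: low=(low[0]=0,low[1]=0,low[2]=3,low[3]=4,low[4]=0,low[5]=6,low[6]=5); scc=(scc[0]=0,scc[1]=0,scc[2]=?,scc[3]=1,scc[4]=0,scc[5]=2,scc[6]=3)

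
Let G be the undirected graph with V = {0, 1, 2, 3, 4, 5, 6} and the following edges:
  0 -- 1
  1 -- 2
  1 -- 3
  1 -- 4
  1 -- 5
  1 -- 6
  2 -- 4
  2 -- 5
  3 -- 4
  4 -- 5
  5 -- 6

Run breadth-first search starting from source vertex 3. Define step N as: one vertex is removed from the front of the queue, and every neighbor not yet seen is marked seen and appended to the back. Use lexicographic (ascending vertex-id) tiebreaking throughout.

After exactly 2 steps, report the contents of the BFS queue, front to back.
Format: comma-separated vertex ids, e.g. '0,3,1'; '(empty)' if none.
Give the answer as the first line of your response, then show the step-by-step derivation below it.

4,0,2,5,6

step 1: dequeue 3; queue=[1,4]; order=3
step 2: dequeue 1; queue=[4,0,2,5,6]; order=3,1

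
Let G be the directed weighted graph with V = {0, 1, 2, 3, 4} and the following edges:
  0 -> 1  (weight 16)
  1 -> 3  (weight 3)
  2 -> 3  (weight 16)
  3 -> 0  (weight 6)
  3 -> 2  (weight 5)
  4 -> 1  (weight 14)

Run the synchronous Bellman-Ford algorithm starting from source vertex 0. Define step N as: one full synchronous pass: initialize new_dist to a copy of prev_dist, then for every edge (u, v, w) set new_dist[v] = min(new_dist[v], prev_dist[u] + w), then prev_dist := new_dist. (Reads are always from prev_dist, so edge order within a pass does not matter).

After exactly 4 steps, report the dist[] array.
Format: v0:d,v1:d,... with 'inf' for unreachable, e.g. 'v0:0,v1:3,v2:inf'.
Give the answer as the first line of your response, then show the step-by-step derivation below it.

v0:0,v1:16,v2:24,v3:19,v4:inf

step 1: dist = v0:0,v1:16,v2:inf,v3:inf,v4:inf
step 2: dist = v0:0,v1:16,v2:inf,v3:19,v4:inf
step 3: dist = v0:0,v1:16,v2:24,v3:19,v4:inf
step 4: dist = v0:0,v1:16,v2:24,v3:19,v4:inf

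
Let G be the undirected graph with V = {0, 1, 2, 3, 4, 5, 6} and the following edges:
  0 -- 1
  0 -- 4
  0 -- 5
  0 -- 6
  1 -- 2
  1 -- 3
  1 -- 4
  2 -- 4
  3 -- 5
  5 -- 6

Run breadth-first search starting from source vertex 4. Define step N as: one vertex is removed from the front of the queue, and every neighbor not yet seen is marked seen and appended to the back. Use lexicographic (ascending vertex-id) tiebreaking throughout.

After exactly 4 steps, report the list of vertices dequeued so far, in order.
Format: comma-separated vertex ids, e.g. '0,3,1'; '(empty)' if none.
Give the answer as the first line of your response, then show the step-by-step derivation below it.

4,0,1,2

step 1: dequeue 4; queue=[0,1,2]; order=4
step 2: dequeue 0; queue=[1,2,5,6]; order=4,0
step 3: dequeue 1; queue=[2,5,6,3]; order=4,0,1
step 4: dequeue 2; queue=[5,6,3]; order=4,0,1,2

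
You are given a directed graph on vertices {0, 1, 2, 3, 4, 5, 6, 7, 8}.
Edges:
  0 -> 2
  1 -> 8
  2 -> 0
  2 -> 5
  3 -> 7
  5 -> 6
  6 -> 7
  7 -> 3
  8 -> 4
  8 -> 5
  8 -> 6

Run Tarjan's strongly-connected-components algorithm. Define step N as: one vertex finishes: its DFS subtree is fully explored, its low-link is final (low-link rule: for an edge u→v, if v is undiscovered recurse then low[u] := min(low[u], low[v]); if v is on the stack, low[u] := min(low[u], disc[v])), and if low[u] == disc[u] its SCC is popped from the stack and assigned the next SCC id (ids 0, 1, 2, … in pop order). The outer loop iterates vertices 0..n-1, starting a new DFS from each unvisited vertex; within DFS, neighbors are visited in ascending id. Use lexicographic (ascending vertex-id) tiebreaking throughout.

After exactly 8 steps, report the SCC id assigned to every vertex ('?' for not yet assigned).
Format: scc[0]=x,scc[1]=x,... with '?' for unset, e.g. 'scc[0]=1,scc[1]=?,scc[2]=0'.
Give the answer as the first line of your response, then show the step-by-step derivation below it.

scc[0]=3,scc[1]=?,scc[2]=3,scc[3]=0,scc[4]=4,scc[5]=2,scc[6]=1,scc[7]=0,scc[8]=5

step 1: low=(low[0]=0,low[1]=?,low[2]=0,low[3]=4,low[4]=?,low[5]=2,low[6]=3,low[7]=4,low[8]=?); scc=(scc[0]=?,scc[1]=?,scc[2]=?,scc[3]=?,scc[4]=?,scc[5]=?,scc[6]=?,scc[7]=?,scc[8]=?)
step 2: low=(low[0]=0,low[1]=?,low[2]=0,low[3]=4,low[4]=?,low[5]=2,low[6]=3,low[7]=4,low[8]=?); scc=(scc[0]=?,scc[1]=?,scc[2]=?,scc[3]=0,scc[4]=?,scc[5]=?,scc[6]=?,scc[7]=0,scc[8]=?)
step 3: low=(low[0]=0,low[1]=?,low[2]=0,low[3]=4,low[4]=?,low[5]=2,low[6]=3,low[7]=4,low[8]=?); scc=(scc[0]=?,scc[1]=?,scc[2]=?,scc[3]=0,scc[4]=?,scc[5]=?,scc[6]=1,scc[7]=0,scc[8]=?)
step 4: low=(low[0]=0,low[1]=?,low[2]=0,low[3]=4,low[4]=?,low[5]=2,low[6]=3,low[7]=4,low[8]=?); scc=(scc[0]=?,scc[1]=?,scc[2]=?,scc[3]=0,scc[4]=?,scc[5]=2,scc[6]=1,scc[7]=0,scc[8]=?)
step 5: low=(low[0]=0,low[1]=?,low[2]=0,low[3]=4,low[4]=?,low[5]=2,low[6]=3,low[7]=4,low[8]=?); scc=(scc[0]=?,scc[1]=?,scc[2]=?,scc[3]=0,scc[4]=?,scc[5]=2,scc[6]=1,scc[7]=0,scc[8]=?)
step 6: low=(low[0]=0,low[1]=?,low[2]=0,low[3]=4,low[4]=?,low[5]=2,low[6]=3,low[7]=4,low[8]=?); scc=(scc[0]=3,scc[1]=?,scc[2]=3,scc[3]=0,scc[4]=?,scc[5]=2,scc[6]=1,scc[7]=0,scc[8]=?)
step 7: low=(low[0]=0,low[1]=6,low[2]=0,low[3]=4,low[4]=8,low[5]=2,low[6]=3,low[7]=4,low[8]=7); scc=(scc[0]=3,scc[1]=?,scc[2]=3,scc[3]=0,scc[4]=4,scc[5]=2,scc[6]=1,scc[7]=0,scc[8]=?)
step 8: low=(low[0]=0,low[1]=6,low[2]=0,low[3]=4,low[4]=8,low[5]=2,low[6]=3,low[7]=4,low[8]=7); scc=(scc[0]=3,scc[1]=?,scc[2]=3,scc[3]=0,scc[4]=4,scc[5]=2,scc[6]=1,scc[7]=0,scc[8]=5)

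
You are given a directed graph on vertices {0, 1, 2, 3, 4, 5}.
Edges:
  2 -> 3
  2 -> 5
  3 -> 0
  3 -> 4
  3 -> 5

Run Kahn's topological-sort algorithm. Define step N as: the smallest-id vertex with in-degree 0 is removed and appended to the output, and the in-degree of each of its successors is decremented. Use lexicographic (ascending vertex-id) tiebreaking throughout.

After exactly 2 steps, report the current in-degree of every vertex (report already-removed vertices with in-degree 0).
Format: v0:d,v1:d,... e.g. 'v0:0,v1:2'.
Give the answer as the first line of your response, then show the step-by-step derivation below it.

v0:1,v1:0,v2:0,v3:0,v4:1,v5:1

step 1: output 1; order=[1]; indeg=(1,0,0,1,1,2)
step 2: output 2; order=[1,2]; indeg=(1,0,0,0,1,1)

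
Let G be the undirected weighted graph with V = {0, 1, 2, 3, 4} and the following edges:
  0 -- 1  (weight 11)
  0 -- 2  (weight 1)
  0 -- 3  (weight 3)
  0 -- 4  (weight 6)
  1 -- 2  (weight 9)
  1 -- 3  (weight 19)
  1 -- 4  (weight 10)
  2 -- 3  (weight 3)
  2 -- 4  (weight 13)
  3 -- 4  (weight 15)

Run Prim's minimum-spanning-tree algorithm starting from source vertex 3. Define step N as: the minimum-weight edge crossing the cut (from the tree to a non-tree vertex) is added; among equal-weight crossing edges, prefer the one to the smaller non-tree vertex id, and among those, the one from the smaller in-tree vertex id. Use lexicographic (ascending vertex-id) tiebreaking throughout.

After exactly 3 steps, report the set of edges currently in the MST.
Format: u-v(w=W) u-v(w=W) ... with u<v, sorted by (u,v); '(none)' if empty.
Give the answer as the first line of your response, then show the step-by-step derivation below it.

0-2(w=1) 0-3(w=3) 0-4(w=6)

step 1: add edge 0-3 (w=3); MST = {0-3(w=3)}
step 2: add edge 0-2 (w=1); MST = {0-2(w=1) 0-3(w=3)}
step 3: add edge 0-4 (w=6); MST = {0-2(w=1) 0-3(w=3) 0-4(w=6)}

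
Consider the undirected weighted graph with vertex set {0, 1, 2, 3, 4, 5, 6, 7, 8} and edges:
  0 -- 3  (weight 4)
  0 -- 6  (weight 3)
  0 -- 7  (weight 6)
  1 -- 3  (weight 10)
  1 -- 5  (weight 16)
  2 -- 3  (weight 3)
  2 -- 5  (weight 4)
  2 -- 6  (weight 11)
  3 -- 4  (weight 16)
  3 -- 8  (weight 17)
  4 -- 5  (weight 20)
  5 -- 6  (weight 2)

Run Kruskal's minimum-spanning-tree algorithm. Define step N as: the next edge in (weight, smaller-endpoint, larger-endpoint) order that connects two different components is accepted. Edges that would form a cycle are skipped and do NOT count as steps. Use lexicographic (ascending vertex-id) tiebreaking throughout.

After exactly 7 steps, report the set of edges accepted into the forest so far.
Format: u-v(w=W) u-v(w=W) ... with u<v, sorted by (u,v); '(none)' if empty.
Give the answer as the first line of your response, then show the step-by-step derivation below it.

0-3(w=4) 0-6(w=3) 0-7(w=6) 1-3(w=10) 2-3(w=3) 3-4(w=16) 5-6(w=2)

step 1: add edge 5-6 (w=2); MST = {5-6(w=2)}
step 2: add edge 0-6 (w=3); MST = {0-6(w=3) 5-6(w=2)}
step 3: add edge 2-3 (w=3); MST = {0-6(w=3) 2-3(w=3) 5-6(w=2)}
step 4: add edge 0-3 (w=4); MST = {0-3(w=4) 0-6(w=3) 2-3(w=3) 5-6(w=2)}
step 5: add edge 0-7 (w=6); MST = {0-3(w=4) 0-6(w=3) 0-7(w=6) 2-3(w=3) 5-6(w=2)}
step 6: add edge 1-3 (w=10); MST = {0-3(w=4) 0-6(w=3) 0-7(w=6) 1-3(w=10) 2-3(w=3) 5-6(w=2)}
step 7: add edge 3-4 (w=16); MST = {0-3(w=4) 0-6(w=3) 0-7(w=6) 1-3(w=10) 2-3(w=3) 3-4(w=16) 5-6(w=2)}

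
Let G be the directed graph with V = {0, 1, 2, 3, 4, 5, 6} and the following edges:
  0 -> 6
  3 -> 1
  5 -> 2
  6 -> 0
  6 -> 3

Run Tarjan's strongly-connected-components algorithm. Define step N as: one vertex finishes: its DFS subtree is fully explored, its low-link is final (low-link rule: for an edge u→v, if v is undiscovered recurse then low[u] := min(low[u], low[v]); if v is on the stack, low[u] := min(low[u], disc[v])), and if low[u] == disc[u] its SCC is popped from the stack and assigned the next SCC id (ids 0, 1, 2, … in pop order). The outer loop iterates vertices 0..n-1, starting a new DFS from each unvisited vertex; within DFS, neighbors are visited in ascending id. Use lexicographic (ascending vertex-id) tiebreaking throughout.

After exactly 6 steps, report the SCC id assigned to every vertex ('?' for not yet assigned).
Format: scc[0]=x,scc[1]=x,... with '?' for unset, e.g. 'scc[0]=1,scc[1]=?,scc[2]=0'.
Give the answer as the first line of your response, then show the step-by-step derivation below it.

scc[0]=2,scc[1]=0,scc[2]=3,scc[3]=1,scc[4]=4,scc[5]=?,scc[6]=2

step 1: low=(low[0]=0,low[1]=3,low[2]=?,low[3]=2,low[4]=?,low[5]=?,low[6]=0); scc=(scc[0]=?,scc[1]=0,scc[2]=?,scc[3]=?,scc[4]=?,scc[5]=?,scc[6]=?)
step 2: low=(low[0]=0,low[1]=3,low[2]=?,low[3]=2,low[4]=?,low[5]=?,low[6]=0); scc=(scc[0]=?,scc[1]=0,scc[2]=?,scc[3]=1,scc[4]=?,scc[5]=?,scc[6]=?)
step 3: low=(low[0]=0,low[1]=3,low[2]=?,low[3]=2,low[4]=?,low[5]=?,low[6]=0); scc=(scc[0]=?,scc[1]=0,scc[2]=?,scc[3]=1,scc[4]=?,scc[5]=?,scc[6]=?)
step 4: low=(low[0]=0,low[1]=3,low[2]=?,low[3]=2,low[4]=?,low[5]=?,low[6]=0); scc=(scc[0]=2,scc[1]=0,scc[2]=?,scc[3]=1,scc[4]=?,scc[5]=?,scc[6]=2)
step 5: low=(low[0]=0,low[1]=3,low[2]=4,low[3]=2,low[4]=?,low[5]=?,low[6]=0); scc=(scc[0]=2,scc[1]=0,scc[2]=3,scc[3]=1,scc[4]=?,scc[5]=?,scc[6]=2)
step 6: low=(low[0]=0,low[1]=3,low[2]=4,low[3]=2,low[4]=5,low[5]=?,low[6]=0); scc=(scc[0]=2,scc[1]=0,scc[2]=3,scc[3]=1,scc[4]=4,scc[5]=?,scc[6]=2)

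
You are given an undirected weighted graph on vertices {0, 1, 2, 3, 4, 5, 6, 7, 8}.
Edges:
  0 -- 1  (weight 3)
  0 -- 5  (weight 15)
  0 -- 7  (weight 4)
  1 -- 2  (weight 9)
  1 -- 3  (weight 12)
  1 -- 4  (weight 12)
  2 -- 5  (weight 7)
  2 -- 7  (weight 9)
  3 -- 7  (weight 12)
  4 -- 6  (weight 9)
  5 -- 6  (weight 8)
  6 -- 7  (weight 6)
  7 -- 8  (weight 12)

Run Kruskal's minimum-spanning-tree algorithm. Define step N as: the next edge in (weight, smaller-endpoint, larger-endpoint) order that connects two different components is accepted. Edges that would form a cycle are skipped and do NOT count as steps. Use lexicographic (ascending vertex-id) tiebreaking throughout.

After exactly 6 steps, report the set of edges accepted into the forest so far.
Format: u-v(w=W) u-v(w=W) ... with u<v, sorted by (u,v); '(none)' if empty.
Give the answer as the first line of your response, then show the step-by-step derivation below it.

0-1(w=3) 0-7(w=4) 2-5(w=7) 4-6(w=9) 5-6(w=8) 6-7(w=6)

step 1: add edge 0-1 (w=3); MST = {0-1(w=3)}
step 2: add edge 0-7 (w=4); MST = {0-1(w=3) 0-7(w=4)}
step 3: add edge 6-7 (w=6); MST = {0-1(w=3) 0-7(w=4) 6-7(w=6)}
step 4: add edge 2-5 (w=7); MST = {0-1(w=3) 0-7(w=4) 2-5(w=7) 6-7(w=6)}
step 5: add edge 5-6 (w=8); MST = {0-1(w=3) 0-7(w=4) 2-5(w=7) 5-6(w=8) 6-7(w=6)}
step 6: add edge 4-6 (w=9); MST = {0-1(w=3) 0-7(w=4) 2-5(w=7) 4-6(w=9) 5-6(w=8) 6-7(w=6)}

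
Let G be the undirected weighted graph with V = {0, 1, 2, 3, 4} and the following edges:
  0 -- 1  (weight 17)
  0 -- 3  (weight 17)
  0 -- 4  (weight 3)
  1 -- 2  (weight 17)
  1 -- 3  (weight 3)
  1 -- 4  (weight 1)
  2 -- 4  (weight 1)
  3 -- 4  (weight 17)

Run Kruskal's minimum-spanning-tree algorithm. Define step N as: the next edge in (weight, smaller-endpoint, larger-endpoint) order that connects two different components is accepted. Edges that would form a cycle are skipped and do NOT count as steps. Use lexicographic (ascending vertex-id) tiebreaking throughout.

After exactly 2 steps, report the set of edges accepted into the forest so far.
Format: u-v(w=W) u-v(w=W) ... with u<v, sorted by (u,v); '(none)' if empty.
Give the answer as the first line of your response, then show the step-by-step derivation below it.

1-4(w=1) 2-4(w=1)

step 1: add edge 1-4 (w=1); MST = {1-4(w=1)}
step 2: add edge 2-4 (w=1); MST = {1-4(w=1) 2-4(w=1)}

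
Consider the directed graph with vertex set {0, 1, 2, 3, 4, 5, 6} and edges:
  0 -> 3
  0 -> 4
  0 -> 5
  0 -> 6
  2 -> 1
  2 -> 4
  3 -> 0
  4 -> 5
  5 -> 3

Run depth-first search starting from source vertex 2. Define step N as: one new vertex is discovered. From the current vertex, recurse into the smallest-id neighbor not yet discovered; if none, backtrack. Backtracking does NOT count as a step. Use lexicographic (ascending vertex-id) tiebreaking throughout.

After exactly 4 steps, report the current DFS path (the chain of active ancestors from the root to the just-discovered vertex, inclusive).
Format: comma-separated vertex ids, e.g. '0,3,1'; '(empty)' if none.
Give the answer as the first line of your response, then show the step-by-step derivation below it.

2,4,5

step 1: discover 2; path=2; order=2
step 2: discover 1; path=2>1; order=2,1
step 3: discover 4; path=2>4; order=2,1,4
step 4: discover 5; path=2>4>5; order=2,1,4,5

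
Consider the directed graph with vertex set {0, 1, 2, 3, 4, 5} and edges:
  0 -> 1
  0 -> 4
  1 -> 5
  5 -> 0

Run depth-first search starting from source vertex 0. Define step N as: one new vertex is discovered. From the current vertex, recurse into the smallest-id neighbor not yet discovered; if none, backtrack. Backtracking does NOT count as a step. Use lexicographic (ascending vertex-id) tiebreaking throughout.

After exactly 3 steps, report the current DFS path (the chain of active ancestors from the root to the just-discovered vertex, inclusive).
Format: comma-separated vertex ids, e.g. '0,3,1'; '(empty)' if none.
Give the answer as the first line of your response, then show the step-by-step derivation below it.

0,1,5

step 1: discover 0; path=0; order=0
step 2: discover 1; path=0>1; order=0,1
step 3: discover 5; path=0>1>5; order=0,1,5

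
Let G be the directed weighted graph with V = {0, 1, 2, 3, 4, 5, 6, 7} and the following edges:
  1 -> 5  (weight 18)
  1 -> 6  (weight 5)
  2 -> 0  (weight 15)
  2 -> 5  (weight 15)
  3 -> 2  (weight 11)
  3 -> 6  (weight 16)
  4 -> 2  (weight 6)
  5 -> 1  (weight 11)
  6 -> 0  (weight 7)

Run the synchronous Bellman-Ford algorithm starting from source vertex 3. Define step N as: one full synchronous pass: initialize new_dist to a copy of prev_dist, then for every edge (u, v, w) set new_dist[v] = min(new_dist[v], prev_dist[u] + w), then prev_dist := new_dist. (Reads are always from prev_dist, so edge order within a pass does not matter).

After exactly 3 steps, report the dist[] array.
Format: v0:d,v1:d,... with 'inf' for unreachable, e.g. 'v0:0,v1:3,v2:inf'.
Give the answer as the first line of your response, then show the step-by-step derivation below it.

v0:23,v1:37,v2:11,v3:0,v4:inf,v5:26,v6:16,v7:inf

step 1: dist = v0:inf,v1:inf,v2:11,v3:0,v4:inf,v5:inf,v6:16,v7:inf
step 2: dist = v0:23,v1:inf,v2:11,v3:0,v4:inf,v5:26,v6:16,v7:inf
step 3: dist = v0:23,v1:37,v2:11,v3:0,v4:inf,v5:26,v6:16,v7:inf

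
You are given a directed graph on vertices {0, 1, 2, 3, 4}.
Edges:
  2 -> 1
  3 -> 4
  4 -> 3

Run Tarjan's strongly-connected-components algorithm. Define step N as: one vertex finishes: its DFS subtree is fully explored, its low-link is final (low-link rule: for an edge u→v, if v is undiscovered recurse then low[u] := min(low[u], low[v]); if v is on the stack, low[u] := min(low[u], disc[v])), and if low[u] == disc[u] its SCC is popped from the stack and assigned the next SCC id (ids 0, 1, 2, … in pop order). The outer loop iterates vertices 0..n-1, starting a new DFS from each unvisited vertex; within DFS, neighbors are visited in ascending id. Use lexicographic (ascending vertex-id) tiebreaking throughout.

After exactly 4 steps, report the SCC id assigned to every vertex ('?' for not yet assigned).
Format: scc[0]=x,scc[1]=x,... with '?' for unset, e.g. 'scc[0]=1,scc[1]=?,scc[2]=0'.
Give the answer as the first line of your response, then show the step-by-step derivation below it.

scc[0]=0,scc[1]=1,scc[2]=2,scc[3]=?,scc[4]=?

step 1: low=(low[0]=0,low[1]=?,low[2]=?,low[3]=?,low[4]=?); scc=(scc[0]=0,scc[1]=?,scc[2]=?,scc[3]=?,scc[4]=?)
step 2: low=(low[0]=0,low[1]=1,low[2]=?,low[3]=?,low[4]=?); scc=(scc[0]=0,scc[1]=1,scc[2]=?,scc[3]=?,scc[4]=?)
step 3: low=(low[0]=0,low[1]=1,low[2]=2,low[3]=?,low[4]=?); scc=(scc[0]=0,scc[1]=1,scc[2]=2,scc[3]=?,scc[4]=?)
step 4: low=(low[0]=0,low[1]=1,low[2]=2,low[3]=3,low[4]=3); scc=(scc[0]=0,scc[1]=1,scc[2]=2,scc[3]=?,scc[4]=?)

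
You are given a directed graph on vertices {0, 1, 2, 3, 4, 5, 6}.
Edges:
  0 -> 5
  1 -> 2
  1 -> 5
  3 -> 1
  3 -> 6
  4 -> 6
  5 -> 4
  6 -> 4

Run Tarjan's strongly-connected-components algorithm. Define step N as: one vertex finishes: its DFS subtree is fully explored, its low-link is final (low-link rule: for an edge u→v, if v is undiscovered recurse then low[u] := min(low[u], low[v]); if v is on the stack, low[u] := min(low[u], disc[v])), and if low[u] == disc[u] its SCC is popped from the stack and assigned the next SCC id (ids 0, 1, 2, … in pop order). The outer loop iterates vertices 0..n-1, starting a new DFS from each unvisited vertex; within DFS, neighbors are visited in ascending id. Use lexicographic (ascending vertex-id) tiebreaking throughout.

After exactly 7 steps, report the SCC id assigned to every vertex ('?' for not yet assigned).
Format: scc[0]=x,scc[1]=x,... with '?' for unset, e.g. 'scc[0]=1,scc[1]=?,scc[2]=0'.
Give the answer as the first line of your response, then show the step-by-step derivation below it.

scc[0]=2,scc[1]=4,scc[2]=3,scc[3]=5,scc[4]=0,scc[5]=1,scc[6]=0

step 1: low=(low[0]=0,low[1]=?,low[2]=?,low[3]=?,low[4]=2,low[5]=1,low[6]=2); scc=(scc[0]=?,scc[1]=?,scc[2]=?,scc[3]=?,scc[4]=?,scc[5]=?,scc[6]=?)
step 2: low=(low[0]=0,low[1]=?,low[2]=?,low[3]=?,low[4]=2,low[5]=1,low[6]=2); scc=(scc[0]=?,scc[1]=?,scc[2]=?,scc[3]=?,scc[4]=0,scc[5]=?,scc[6]=0)
step 3: low=(low[0]=0,low[1]=?,low[2]=?,low[3]=?,low[4]=2,low[5]=1,low[6]=2); scc=(scc[0]=?,scc[1]=?,scc[2]=?,scc[3]=?,scc[4]=0,scc[5]=1,scc[6]=0)
step 4: low=(low[0]=0,low[1]=?,low[2]=?,low[3]=?,low[4]=2,low[5]=1,low[6]=2); scc=(scc[0]=2,scc[1]=?,scc[2]=?,scc[3]=?,scc[4]=0,scc[5]=1,scc[6]=0)
step 5: low=(low[0]=0,low[1]=4,low[2]=5,low[3]=?,low[4]=2,low[5]=1,low[6]=2); scc=(scc[0]=2,scc[1]=?,scc[2]=3,scc[3]=?,scc[4]=0,scc[5]=1,scc[6]=0)
step 6: low=(low[0]=0,low[1]=4,low[2]=5,low[3]=?,low[4]=2,low[5]=1,low[6]=2); scc=(scc[0]=2,scc[1]=4,scc[2]=3,scc[3]=?,scc[4]=0,scc[5]=1,scc[6]=0)
step 7: low=(low[0]=0,low[1]=4,low[2]=5,low[3]=6,low[4]=2,low[5]=1,low[6]=2); scc=(scc[0]=2,scc[1]=4,scc[2]=3,scc[3]=5,scc[4]=0,scc[5]=1,scc[6]=0)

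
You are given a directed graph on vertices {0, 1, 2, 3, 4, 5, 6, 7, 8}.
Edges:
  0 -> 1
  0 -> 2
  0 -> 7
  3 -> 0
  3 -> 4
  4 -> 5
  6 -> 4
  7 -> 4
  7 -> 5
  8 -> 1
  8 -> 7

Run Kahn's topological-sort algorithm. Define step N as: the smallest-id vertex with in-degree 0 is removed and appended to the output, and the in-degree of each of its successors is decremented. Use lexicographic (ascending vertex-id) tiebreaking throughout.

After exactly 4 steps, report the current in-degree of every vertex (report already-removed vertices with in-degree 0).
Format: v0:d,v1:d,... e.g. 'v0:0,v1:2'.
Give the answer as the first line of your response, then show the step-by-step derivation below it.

v0:0,v1:1,v2:0,v3:0,v4:1,v5:2,v6:0,v7:1,v8:0

step 1: output 3; order=[3]; indeg=(0,2,1,0,2,2,0,2,0)
step 2: output 0; order=[3,0]; indeg=(0,1,0,0,2,2,0,1,0)
step 3: output 2; order=[3,0,2]; indeg=(0,1,0,0,2,2,0,1,0)
step 4: output 6; order=[3,0,2,6]; indeg=(0,1,0,0,1,2,0,1,0)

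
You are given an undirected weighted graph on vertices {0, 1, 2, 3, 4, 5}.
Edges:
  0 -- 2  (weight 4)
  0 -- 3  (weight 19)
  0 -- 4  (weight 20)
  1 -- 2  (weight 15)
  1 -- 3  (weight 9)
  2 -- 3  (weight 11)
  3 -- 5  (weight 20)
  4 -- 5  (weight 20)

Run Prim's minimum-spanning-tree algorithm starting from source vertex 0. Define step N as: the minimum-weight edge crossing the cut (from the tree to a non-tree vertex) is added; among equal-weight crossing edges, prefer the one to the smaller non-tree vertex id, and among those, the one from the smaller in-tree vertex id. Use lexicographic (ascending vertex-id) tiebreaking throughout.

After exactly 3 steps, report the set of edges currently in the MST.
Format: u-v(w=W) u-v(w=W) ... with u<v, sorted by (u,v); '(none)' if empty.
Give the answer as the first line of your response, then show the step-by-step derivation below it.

0-2(w=4) 1-3(w=9) 2-3(w=11)

step 1: add edge 0-2 (w=4); MST = {0-2(w=4)}
step 2: add edge 2-3 (w=11); MST = {0-2(w=4) 2-3(w=11)}
step 3: add edge 1-3 (w=9); MST = {0-2(w=4) 1-3(w=9) 2-3(w=11)}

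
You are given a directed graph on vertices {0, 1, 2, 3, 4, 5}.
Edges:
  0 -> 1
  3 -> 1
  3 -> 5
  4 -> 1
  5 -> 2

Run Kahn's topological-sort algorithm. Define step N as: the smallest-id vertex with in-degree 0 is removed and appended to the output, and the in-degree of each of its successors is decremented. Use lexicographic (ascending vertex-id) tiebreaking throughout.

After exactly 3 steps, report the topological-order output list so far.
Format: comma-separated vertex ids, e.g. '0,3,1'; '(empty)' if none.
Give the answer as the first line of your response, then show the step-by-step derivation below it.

0,3,4

step 1: output 0; order=[0]; indeg=(0,2,1,0,0,1)
step 2: output 3; order=[0,3]; indeg=(0,1,1,0,0,0)
step 3: output 4; order=[0,3,4]; indeg=(0,0,1,0,0,0)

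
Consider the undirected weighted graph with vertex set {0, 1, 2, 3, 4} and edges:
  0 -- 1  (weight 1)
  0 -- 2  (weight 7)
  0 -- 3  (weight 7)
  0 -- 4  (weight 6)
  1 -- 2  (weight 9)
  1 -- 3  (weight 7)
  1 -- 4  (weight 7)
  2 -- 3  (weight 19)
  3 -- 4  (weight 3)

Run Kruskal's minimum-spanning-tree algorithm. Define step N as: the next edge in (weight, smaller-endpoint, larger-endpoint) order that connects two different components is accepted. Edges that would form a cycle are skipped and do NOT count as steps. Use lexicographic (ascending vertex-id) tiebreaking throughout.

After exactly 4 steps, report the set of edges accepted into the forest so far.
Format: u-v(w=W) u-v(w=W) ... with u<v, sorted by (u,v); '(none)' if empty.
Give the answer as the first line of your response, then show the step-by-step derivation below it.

0-1(w=1) 0-2(w=7) 0-4(w=6) 3-4(w=3)

step 1: add edge 0-1 (w=1); MST = {0-1(w=1)}
step 2: add edge 3-4 (w=3); MST = {0-1(w=1) 3-4(w=3)}
step 3: add edge 0-4 (w=6); MST = {0-1(w=1) 0-4(w=6) 3-4(w=3)}
step 4: add edge 0-2 (w=7); MST = {0-1(w=1) 0-2(w=7) 0-4(w=6) 3-4(w=3)}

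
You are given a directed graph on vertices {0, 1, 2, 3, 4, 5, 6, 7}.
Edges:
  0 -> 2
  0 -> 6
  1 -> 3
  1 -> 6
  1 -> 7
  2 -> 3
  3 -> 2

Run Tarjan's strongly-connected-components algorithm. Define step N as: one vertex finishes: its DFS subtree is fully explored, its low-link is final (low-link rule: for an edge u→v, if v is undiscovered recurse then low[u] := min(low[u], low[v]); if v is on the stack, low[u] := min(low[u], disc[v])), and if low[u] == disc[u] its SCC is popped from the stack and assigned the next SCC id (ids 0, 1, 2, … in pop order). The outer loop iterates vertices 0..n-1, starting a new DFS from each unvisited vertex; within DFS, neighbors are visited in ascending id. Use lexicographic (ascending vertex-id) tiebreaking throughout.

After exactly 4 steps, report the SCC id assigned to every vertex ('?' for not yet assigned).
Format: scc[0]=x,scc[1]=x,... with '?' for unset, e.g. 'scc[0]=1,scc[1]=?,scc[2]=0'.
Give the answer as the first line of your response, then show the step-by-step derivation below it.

scc[0]=2,scc[1]=?,scc[2]=0,scc[3]=0,scc[4]=?,scc[5]=?,scc[6]=1,scc[7]=?

step 1: low=(low[0]=0,low[1]=?,low[2]=1,low[3]=1,low[4]=?,low[5]=?,low[6]=?,low[7]=?); scc=(scc[0]=?,scc[1]=?,scc[2]=?,scc[3]=?,scc[4]=?,scc[5]=?,scc[6]=?,scc[7]=?)
step 2: low=(low[0]=0,low[1]=?,low[2]=1,low[3]=1,low[4]=?,low[5]=?,low[6]=?,low[7]=?); scc=(scc[0]=?,scc[1]=?,scc[2]=0,scc[3]=0,scc[4]=?,scc[5]=?,scc[6]=?,scc[7]=?)
step 3: low=(low[0]=0,low[1]=?,low[2]=1,low[3]=1,low[4]=?,low[5]=?,low[6]=3,low[7]=?); scc=(scc[0]=?,scc[1]=?,scc[2]=0,scc[3]=0,scc[4]=?,scc[5]=?,scc[6]=1,scc[7]=?)
step 4: low=(low[0]=0,low[1]=?,low[2]=1,low[3]=1,low[4]=?,low[5]=?,low[6]=3,low[7]=?); scc=(scc[0]=2,scc[1]=?,scc[2]=0,scc[3]=0,scc[4]=?,scc[5]=?,scc[6]=1,scc[7]=?)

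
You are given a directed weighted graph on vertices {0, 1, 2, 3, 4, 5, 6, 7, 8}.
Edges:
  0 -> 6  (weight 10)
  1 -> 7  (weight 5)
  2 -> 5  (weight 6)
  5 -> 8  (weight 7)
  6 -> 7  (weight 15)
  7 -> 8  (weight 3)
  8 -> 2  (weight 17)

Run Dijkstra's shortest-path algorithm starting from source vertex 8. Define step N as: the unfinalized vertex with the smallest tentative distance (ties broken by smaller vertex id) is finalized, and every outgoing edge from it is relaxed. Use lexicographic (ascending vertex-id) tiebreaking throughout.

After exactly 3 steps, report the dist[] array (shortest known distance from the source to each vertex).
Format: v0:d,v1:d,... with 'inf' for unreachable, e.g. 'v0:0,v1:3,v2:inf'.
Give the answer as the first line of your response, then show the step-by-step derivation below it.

v0:inf,v1:inf,v2:17,v3:inf,v4:inf,v5:23,v6:inf,v7:inf,v8:0

step 1: dist = v0:inf,v1:inf,v2:17,v3:inf,v4:inf,v5:inf,v6:inf,v7:inf,v8:0
step 2: dist = v0:inf,v1:inf,v2:17,v3:inf,v4:inf,v5:23,v6:inf,v7:inf,v8:0
step 3: dist = v0:inf,v1:inf,v2:17,v3:inf,v4:inf,v5:23,v6:inf,v7:inf,v8:0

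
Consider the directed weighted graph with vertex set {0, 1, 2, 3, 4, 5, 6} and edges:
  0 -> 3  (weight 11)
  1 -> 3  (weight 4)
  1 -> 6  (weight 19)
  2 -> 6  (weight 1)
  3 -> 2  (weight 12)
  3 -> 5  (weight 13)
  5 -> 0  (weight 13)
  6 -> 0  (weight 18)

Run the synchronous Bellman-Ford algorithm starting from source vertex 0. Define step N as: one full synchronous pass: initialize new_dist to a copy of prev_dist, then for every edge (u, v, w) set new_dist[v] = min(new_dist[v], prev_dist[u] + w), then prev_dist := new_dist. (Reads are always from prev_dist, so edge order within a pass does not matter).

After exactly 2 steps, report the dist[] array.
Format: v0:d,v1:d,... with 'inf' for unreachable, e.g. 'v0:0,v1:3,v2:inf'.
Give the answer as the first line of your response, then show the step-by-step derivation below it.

v0:0,v1:inf,v2:23,v3:11,v4:inf,v5:24,v6:inf

step 1: dist = v0:0,v1:inf,v2:inf,v3:11,v4:inf,v5:inf,v6:inf
step 2: dist = v0:0,v1:inf,v2:23,v3:11,v4:inf,v5:24,v6:inf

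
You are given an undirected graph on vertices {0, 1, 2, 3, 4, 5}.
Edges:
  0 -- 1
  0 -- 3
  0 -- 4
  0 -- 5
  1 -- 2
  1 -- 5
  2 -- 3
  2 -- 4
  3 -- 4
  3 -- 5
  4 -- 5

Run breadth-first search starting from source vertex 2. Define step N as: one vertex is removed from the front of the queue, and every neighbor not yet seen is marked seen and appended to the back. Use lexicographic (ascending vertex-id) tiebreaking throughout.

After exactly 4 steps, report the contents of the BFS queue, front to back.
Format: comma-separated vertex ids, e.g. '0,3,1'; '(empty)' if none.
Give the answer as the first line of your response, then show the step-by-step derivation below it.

0,5

step 1: dequeue 2; queue=[1,3,4]; order=2
step 2: dequeue 1; queue=[3,4,0,5]; order=2,1
step 3: dequeue 3; queue=[4,0,5]; order=2,1,3
step 4: dequeue 4; queue=[0,5]; order=2,1,3,4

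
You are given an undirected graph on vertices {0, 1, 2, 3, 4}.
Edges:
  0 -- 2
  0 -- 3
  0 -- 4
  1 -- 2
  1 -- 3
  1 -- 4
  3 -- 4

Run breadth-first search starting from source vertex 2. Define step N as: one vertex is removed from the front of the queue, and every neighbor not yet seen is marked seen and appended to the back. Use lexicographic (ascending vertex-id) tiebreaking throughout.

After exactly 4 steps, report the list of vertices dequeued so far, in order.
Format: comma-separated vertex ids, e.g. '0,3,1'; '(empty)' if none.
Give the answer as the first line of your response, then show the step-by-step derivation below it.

2,0,1,3

step 1: dequeue 2; queue=[0,1]; order=2
step 2: dequeue 0; queue=[1,3,4]; order=2,0
step 3: dequeue 1; queue=[3,4]; order=2,0,1
step 4: dequeue 3; queue=[4]; order=2,0,1,3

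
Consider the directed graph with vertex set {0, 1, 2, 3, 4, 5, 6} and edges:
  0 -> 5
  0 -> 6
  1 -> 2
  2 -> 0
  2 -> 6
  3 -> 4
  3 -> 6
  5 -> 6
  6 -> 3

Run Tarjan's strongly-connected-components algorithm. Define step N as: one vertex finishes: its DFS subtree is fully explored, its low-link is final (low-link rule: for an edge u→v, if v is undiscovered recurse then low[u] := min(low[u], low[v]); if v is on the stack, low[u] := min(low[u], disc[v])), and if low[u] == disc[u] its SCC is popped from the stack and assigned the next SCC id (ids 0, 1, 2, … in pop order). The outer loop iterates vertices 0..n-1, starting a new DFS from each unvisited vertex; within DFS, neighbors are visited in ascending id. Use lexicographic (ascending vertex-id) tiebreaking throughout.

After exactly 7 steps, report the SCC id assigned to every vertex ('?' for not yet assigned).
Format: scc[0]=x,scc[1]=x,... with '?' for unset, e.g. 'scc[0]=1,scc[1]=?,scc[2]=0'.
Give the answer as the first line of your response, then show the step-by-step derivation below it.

scc[0]=3,scc[1]=5,scc[2]=4,scc[3]=1,scc[4]=0,scc[5]=2,scc[6]=1

step 1: low=(low[0]=0,low[1]=?,low[2]=?,low[3]=3,low[4]=4,low[5]=1,low[6]=2); scc=(scc[0]=?,scc[1]=?,scc[2]=?,scc[3]=?,scc[4]=0,scc[5]=?,scc[6]=?)
step 2: low=(low[0]=0,low[1]=?,low[2]=?,low[3]=2,low[4]=4,low[5]=1,low[6]=2); scc=(scc[0]=?,scc[1]=?,scc[2]=?,scc[3]=?,scc[4]=0,scc[5]=?,scc[6]=?)
step 3: low=(low[0]=0,low[1]=?,low[2]=?,low[3]=2,low[4]=4,low[5]=1,low[6]=2); scc=(scc[0]=?,scc[1]=?,scc[2]=?,scc[3]=1,scc[4]=0,scc[5]=?,scc[6]=1)
step 4: low=(low[0]=0,low[1]=?,low[2]=?,low[3]=2,low[4]=4,low[5]=1,low[6]=2); scc=(scc[0]=?,scc[1]=?,scc[2]=?,scc[3]=1,scc[4]=0,scc[5]=2,scc[6]=1)
step 5: low=(low[0]=0,low[1]=?,low[2]=?,low[3]=2,low[4]=4,low[5]=1,low[6]=2); scc=(scc[0]=3,scc[1]=?,scc[2]=?,scc[3]=1,scc[4]=0,scc[5]=2,scc[6]=1)
step 6: low=(low[0]=0,low[1]=5,low[2]=6,low[3]=2,low[4]=4,low[5]=1,low[6]=2); scc=(scc[0]=3,scc[1]=?,scc[2]=4,scc[3]=1,scc[4]=0,scc[5]=2,scc[6]=1)
step 7: low=(low[0]=0,low[1]=5,low[2]=6,low[3]=2,low[4]=4,low[5]=1,low[6]=2); scc=(scc[0]=3,scc[1]=5,scc[2]=4,scc[3]=1,scc[4]=0,scc[5]=2,scc[6]=1)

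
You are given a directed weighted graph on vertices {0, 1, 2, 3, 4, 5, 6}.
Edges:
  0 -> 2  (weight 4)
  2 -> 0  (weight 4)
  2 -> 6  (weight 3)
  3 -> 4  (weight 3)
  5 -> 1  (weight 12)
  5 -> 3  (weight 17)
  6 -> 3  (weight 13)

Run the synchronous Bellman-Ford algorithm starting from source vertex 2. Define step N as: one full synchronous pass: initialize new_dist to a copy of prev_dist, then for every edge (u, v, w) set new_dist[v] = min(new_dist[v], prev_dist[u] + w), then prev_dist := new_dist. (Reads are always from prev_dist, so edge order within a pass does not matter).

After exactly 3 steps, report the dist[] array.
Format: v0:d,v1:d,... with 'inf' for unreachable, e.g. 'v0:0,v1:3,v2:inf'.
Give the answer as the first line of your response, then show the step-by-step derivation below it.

v0:4,v1:inf,v2:0,v3:16,v4:19,v5:inf,v6:3

step 1: dist = v0:4,v1:inf,v2:0,v3:inf,v4:inf,v5:inf,v6:3
step 2: dist = v0:4,v1:inf,v2:0,v3:16,v4:inf,v5:inf,v6:3
step 3: dist = v0:4,v1:inf,v2:0,v3:16,v4:19,v5:inf,v6:3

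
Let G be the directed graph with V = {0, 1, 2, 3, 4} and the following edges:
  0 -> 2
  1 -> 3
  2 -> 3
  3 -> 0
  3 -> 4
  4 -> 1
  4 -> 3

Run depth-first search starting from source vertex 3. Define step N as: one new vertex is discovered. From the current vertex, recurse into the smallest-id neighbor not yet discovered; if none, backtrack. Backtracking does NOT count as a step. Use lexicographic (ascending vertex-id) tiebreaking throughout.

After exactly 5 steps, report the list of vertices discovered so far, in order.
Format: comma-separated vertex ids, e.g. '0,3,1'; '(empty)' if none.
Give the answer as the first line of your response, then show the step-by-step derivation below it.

3,0,2,4,1

step 1: discover 3; path=3; order=3
step 2: discover 0; path=3>0; order=3,0
step 3: discover 2; path=3>0>2; order=3,0,2
step 4: discover 4; path=3>4; order=3,0,2,4
step 5: discover 1; path=3>4>1; order=3,0,2,4,1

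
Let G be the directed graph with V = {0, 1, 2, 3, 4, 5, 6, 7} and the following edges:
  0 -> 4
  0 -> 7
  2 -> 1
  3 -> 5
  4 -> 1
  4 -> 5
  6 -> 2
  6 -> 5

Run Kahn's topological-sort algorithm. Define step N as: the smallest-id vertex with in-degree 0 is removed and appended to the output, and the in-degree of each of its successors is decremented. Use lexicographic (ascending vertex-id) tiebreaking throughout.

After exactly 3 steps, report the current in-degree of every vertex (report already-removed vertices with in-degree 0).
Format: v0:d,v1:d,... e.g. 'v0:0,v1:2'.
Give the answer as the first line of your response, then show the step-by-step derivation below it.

v0:0,v1:1,v2:1,v3:0,v4:0,v5:1,v6:0,v7:0

step 1: output 0; order=[0]; indeg=(0,2,1,0,0,3,0,0)
step 2: output 3; order=[0,3]; indeg=(0,2,1,0,0,2,0,0)
step 3: output 4; order=[0,3,4]; indeg=(0,1,1,0,0,1,0,0)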